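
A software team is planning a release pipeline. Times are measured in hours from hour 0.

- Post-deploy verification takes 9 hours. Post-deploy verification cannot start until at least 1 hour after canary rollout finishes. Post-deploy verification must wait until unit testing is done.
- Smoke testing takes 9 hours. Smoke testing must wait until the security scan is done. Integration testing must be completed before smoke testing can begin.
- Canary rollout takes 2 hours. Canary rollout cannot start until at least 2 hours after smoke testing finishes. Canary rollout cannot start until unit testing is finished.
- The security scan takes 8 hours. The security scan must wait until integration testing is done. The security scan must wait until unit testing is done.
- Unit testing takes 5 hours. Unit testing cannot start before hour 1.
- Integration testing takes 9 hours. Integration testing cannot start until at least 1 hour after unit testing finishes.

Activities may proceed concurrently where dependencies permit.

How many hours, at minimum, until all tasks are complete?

After its own release at hour 1, unit testing can start at hour 1 and finishes at hour 6.
Integration testing cannot begin until unit testing (finishes hour 6, plus 1-hour gap → hour 7). It runs from hour 7 to 7 + 9 = hour 16.
The security scan cannot start until integration testing (finishes hour 16); unit testing (finishes hour 6). The controlling bound is hour 16, so the security scan finishes at 16 + 8 = hour 24.
Smoke testing has to wait for the security scan (finishes hour 24); integration testing (finishes hour 16). The latest of these is hour 24, so smoke testing runs hour 24 to 24 + 9 = hour 33.
For canary rollout: smoke testing (finishes hour 33, plus 2-hour gap → hour 35); unit testing (finishes hour 6). Taking the maximum gives a start of hour 35, and it finishes at 35 + 2 = hour 37.
For post-deploy verification: canary rollout (finishes hour 37, plus 1-hour gap → hour 38); unit testing (finishes hour 6). Taking the maximum gives a start of hour 38, and it finishes at 38 + 9 = hour 47.
All tasks are finished once the last one completes. Finish times: Unit testing at 6, Integration testing at 16, The security scan at 24, Smoke testing at 33, Canary rollout at 37, Post-deploy verification at 47. The latest is hour 47.

47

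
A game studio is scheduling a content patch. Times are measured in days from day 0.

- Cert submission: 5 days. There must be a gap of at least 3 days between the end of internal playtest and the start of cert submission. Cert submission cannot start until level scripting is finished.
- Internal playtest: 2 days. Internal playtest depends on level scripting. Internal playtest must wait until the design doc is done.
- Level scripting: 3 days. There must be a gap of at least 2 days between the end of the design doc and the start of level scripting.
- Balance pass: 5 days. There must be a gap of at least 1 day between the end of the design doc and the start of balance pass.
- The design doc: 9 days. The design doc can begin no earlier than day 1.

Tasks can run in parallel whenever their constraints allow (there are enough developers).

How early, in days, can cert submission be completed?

The design doc cannot begin until its own release at day 1. It runs from day 1 to 1 + 9 = day 10.
After the design doc (finishes day 10, plus 2-day gap → day 12), level scripting can start at day 12 and finishes at day 15.
For internal playtest: level scripting (finishes day 15); the design doc (finishes day 10). Taking the maximum gives a start of day 15, and it finishes at 15 + 2 = day 17.
Cert submission cannot start until internal playtest (finishes day 17, plus 3-day gap → day 20); level scripting (finishes day 15). The controlling bound is day 20, so cert submission finishes at 20 + 5 = day 25.

25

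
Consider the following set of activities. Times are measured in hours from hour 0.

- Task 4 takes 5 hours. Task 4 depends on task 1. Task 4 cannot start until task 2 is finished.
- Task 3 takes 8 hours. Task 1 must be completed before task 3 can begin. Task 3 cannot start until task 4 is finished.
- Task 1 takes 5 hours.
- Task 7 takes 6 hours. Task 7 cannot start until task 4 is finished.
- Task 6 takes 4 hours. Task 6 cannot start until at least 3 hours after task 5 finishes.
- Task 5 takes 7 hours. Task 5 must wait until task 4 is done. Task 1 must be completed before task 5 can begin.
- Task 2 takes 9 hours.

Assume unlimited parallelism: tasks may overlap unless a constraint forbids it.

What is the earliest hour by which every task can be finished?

Task 2 can start immediately at hour 0; it finishes at hour 9.
Task 1 has no prerequisites, so it starts at hour 0 and finishes at hour 5.
Task 4 needs all of task 1 (finishes hour 5); task 2 (finishes hour 9). That puts its earliest start at hour 9; it finishes at 9 + 5 = hour 14.
After task 4 (finishes hour 14), task 7 can start at hour 14 and finishes at hour 20.
Task 5 has to wait for task 4 (finishes hour 14); task 1 (finishes hour 5). The latest of these is hour 14, so task 5 runs hour 14 to 14 + 7 = hour 21.
After task 5 (finishes hour 21, plus 3-hour gap → hour 24), task 6 can start at hour 24 and finishes at hour 28.
Task 3 needs all of task 1 (finishes hour 5); task 4 (finishes hour 14). That puts its earliest start at hour 14; it finishes at 14 + 8 = hour 22.
All tasks are finished once the last one completes. Finish times: Task 1 at 5, Task 2 at 9, Task 3 at 22, Task 4 at 14, Task 5 at 21, Task 6 at 28, Task 7 at 20. The latest is hour 28.

28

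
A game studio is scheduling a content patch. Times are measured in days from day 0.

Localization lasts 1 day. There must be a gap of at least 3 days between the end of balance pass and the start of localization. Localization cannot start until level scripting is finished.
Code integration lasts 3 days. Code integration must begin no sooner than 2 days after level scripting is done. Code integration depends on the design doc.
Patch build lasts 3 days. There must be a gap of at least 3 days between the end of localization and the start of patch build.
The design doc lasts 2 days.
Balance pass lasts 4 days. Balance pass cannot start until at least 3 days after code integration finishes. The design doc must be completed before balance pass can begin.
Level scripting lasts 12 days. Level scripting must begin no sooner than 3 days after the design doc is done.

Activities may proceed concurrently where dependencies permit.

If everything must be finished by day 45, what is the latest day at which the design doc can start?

Patch build has no dependents, so it just needs to finish by day 45. Starting by 45 − 3 = day 42 achieves that.
Localization has to be done before patch build (must start by day 42, minus 3-day gap → day 39). That means finishing by day 39, i.e. starting by 39 − 1 = day 38.
Since localization (must start by day 38, minus 3-day gap → day 35) depends on it, balance pass must finish by day 35. Backing off its 4-day duration gives a latest start of day 31.
Code integration must finish before balance pass (must start by day 31, minus 3-day gap → day 28). With a 3-day duration, code integration must start by 28 − 3 = day 25.
For level scripting: code integration (must start by day 25, minus 2-day gap → day 23); localization (must start by day 38). The most restrictive is day 23; with a 12-day duration, level scripting must start by day 11.
The design doc must finish in time for level scripting (must start by day 11, minus 3-day gap → day 8); code integration (must start by day 25); balance pass (must start by day 31). The tightest is day 8, so the design doc must start by 8 − 2 = day 6.

6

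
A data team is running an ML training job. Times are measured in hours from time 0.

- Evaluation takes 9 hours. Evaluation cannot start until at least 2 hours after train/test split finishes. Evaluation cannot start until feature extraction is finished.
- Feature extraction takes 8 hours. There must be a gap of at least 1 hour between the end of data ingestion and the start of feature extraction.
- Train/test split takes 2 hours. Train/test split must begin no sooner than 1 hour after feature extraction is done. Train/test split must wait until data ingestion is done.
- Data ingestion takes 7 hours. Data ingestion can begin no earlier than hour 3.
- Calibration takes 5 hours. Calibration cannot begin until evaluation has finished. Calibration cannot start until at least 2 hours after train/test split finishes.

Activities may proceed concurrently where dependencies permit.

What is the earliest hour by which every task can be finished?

Data ingestion cannot begin until its own release at hour 3. It runs from hour 3 to 3 + 7 = hour 10.
After data ingestion (finishes hour 10, plus 1-hour gap → hour 11), feature extraction can start at hour 11 and finishes at hour 19.
For train/test split: feature extraction (finishes hour 19, plus 1-hour gap → hour 20); data ingestion (finishes hour 10). Taking the maximum gives a start of hour 20, and it finishes at 20 + 2 = hour 22.
Evaluation cannot start until train/test split (finishes hour 22, plus 2-hour gap → hour 24); feature extraction (finishes hour 19). The controlling bound is hour 24, so evaluation finishes at 24 + 9 = hour 33.
Calibration has to wait for evaluation (finishes hour 33); train/test split (finishes hour 22, plus 2-hour gap → hour 24). The latest of these is hour 33, so calibration runs hour 33 to 33 + 5 = hour 38.
All tasks are finished once the last one completes. Finish times: Data ingestion at 10, Feature extraction at 19, Train/test split at 22, Evaluation at 33, Calibration at 38. The latest is hour 38.

38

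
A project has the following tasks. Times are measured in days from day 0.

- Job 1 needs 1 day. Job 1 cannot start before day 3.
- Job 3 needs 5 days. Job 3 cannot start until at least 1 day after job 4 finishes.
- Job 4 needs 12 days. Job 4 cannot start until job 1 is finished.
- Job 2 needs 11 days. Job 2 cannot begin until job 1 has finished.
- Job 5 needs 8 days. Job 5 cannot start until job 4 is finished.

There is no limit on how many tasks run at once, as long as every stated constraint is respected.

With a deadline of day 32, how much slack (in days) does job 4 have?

8

After its own release at day 3, job 1 can start at day 3 and finishes at day 4.
After job 1 (finishes day 4), job 4 can start at day 4 and finishes at day 16.

Working backward from the deadline:
Nothing follows job 3; the deadline of day 32 is its only limit. It must start by 32 − 5 = day 27.
Job 5 has no dependents, so it just needs to finish by day 32. Starting by 32 − 8 = day 24 achieves that.
Job 4 has several dependents: job 3 (must start by day 27, minus 1-day gap → day 26); job 5 (must start by day 24). The earliest of those limits is day 24, so job 4 must start by 24 − 12 = day 12.
So job 4 can start as early as day 4 and as late as day 12, giving 12 − 4 = 8 days of slack.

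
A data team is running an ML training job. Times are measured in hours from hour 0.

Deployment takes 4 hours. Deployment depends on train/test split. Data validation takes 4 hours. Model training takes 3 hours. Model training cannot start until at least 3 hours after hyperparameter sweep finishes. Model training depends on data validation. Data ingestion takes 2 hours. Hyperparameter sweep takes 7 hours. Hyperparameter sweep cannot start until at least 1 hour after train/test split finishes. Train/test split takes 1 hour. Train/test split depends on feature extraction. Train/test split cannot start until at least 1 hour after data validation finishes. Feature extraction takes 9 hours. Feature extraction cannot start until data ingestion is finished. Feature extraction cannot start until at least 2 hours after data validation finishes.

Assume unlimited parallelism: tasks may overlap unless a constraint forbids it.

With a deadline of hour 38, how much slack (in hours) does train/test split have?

Nothing blocks data validation, so it runs from hour 0 to hour 4.
Data ingestion can start immediately at hour 0; it finishes at hour 2.
Feature extraction needs all of data ingestion (finishes hour 2); data validation (finishes hour 4, plus 2-hour gap → hour 6). That puts its earliest start at hour 6; it finishes at 6 + 9 = hour 15.
Train/test split cannot start until feature extraction (finishes hour 15); data validation (finishes hour 4, plus 1-hour gap → hour 5). The controlling bound is hour 15, so train/test split finishes at 15 + 1 = hour 16.

Working backward from the deadline:
To finish by hour 38, model training (duration 3) must start no later than hour 35.
Hyperparameter sweep must finish before model training (must start by hour 35, minus 3-hour gap → hour 32). With a 7-hour duration, hyperparameter sweep must start by 32 − 7 = hour 25.
To finish by hour 38, deployment (duration 4) must start no later than hour 34.
Train/test split has several dependents: hyperparameter sweep (must start by hour 25, minus 1-hour gap → hour 24); deployment (must start by hour 34). The earliest of those limits is hour 24, so train/test split must start by 24 − 1 = hour 23.
So train/test split can start as early as hour 15 and as late as hour 23, giving 23 − 15 = 8 hours of slack.

8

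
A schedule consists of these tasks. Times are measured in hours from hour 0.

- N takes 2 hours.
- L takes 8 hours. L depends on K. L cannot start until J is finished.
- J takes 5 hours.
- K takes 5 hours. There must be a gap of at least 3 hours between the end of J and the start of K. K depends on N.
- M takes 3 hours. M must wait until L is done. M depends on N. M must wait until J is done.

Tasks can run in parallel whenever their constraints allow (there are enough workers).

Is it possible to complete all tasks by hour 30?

Yes

Nothing blocks N, so it runs from hour 0 to hour 2.
J can start immediately at hour 0; it finishes at hour 5.
K cannot start until J (finishes hour 5, plus 3-hour gap → hour 8); N (finishes hour 2). The controlling bound is hour 8, so K finishes at 8 + 5 = hour 13.
L cannot start until K (finishes hour 13); J (finishes hour 5). The controlling bound is hour 13, so L finishes at 13 + 8 = hour 21.
For M: L (finishes hour 21); N (finishes hour 2); J (finishes hour 5). Taking the maximum gives a start of hour 21, and it finishes at 21 + 3 = hour 24.
Every task is finished by hour 24, which is no later than the deadline of 30, so the schedule is feasible.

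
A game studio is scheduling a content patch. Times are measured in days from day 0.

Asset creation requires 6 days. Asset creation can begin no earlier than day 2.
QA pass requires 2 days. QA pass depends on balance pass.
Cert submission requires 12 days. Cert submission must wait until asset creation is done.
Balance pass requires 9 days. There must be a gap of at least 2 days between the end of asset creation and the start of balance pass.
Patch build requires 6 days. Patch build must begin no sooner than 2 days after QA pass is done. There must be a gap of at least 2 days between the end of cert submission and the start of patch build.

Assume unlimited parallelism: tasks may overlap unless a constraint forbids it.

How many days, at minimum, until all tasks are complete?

29

Asset creation waits on its own release at day 2, so it starts at day 2 and finishes at 2 + 6 = day 8.
After asset creation (finishes day 8), cert submission can start at day 8 and finishes at day 20.
After asset creation (finishes day 8, plus 2-day gap → day 10), balance pass can start at day 10 and finishes at day 19.
QA pass cannot begin until balance pass (finishes day 19). It runs from day 19 to 19 + 2 = day 21.
Patch build needs all of QA pass (finishes day 21, plus 2-day gap → day 23); cert submission (finishes day 20, plus 2-day gap → day 22). That puts its earliest start at day 23; it finishes at 23 + 6 = day 29.
All tasks are finished once the last one completes. Finish times: Asset creation at 8, Balance pass at 19, QA pass at 21, Cert submission at 20, Patch build at 29. The latest is day 29.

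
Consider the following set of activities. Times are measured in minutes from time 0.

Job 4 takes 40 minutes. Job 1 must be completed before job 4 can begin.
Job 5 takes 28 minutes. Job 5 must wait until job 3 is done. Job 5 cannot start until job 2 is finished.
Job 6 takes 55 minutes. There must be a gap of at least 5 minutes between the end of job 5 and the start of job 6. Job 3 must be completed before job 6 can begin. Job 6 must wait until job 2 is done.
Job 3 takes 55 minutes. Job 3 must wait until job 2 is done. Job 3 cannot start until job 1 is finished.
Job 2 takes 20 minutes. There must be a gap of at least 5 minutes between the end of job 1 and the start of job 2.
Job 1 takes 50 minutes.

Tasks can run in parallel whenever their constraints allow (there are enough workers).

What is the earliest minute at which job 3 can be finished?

130

Job 1 has no prerequisites, so it starts at minute 0 and finishes at minute 50.
Job 2 waits on job 1 (finishes minute 50, plus 5-minute gap → minute 55), so it starts at minute 55 and finishes at 55 + 20 = minute 75.
Job 3 has to wait for job 2 (finishes minute 75); job 1 (finishes minute 50). The latest of these is minute 75, so job 3 runs minute 75 to 75 + 55 = minute 130.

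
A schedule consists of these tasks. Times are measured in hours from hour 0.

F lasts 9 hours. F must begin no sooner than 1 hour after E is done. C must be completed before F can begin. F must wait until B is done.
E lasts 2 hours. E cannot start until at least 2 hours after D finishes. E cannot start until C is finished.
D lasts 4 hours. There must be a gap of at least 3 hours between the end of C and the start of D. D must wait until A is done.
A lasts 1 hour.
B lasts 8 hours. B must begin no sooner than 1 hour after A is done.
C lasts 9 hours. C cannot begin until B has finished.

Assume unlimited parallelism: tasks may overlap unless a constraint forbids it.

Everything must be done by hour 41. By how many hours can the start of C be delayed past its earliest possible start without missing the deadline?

1

A has no prerequisites, so it starts at hour 0 and finishes at hour 1.
B cannot begin until A (finishes hour 1, plus 1-hour gap → hour 2). It runs from hour 2 to 2 + 8 = hour 10.
C waits on B (finishes hour 10), so it starts at hour 10 and finishes at 10 + 9 = hour 19.

Working backward from the deadline:
To finish by hour 41, F (duration 9) must start no later than hour 32.
E feeds into F (must start by hour 32, minus 1-hour gap → hour 31); so E must finish by hour 31 and therefore start by hour 29.
Since E (must start by hour 29, minus 2-hour gap → hour 27) depends on it, D must finish by hour 27. Backing off its 4-hour duration gives a latest start of hour 23.
For C: D (must start by hour 23, minus 3-hour gap → hour 20); E (must start by hour 29); F (must start by hour 32). The most restrictive is hour 20; with a 9-hour duration, C must start by hour 11.
So C can start as early as hour 10 and as late as hour 11, giving 11 − 10 = 1 hour of slack.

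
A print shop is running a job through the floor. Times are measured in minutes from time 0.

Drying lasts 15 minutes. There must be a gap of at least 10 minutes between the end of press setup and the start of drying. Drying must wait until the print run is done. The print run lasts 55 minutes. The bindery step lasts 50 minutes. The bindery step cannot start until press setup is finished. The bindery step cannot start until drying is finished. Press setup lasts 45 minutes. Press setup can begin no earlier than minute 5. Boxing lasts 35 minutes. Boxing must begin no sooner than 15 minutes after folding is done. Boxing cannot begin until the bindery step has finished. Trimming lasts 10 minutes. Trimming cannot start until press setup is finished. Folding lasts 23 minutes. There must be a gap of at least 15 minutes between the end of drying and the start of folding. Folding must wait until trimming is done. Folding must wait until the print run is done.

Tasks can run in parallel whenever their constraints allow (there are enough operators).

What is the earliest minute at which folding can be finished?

The print run can start immediately at minute 0; it finishes at minute 55.
After its own release at minute 5, press setup can start at minute 5 and finishes at minute 50.
Trimming waits on press setup (finishes minute 50), so it starts at minute 50 and finishes at 50 + 10 = minute 60.
Drying has to wait for press setup (finishes minute 50, plus 10-minute gap → minute 60); the print run (finishes minute 55). The latest of these is minute 60, so drying runs minute 60 to 60 + 15 = minute 75.
For folding: drying (finishes minute 75, plus 15-minute gap → minute 90); trimming (finishes minute 60); the print run (finishes minute 55). Taking the maximum gives a start of minute 90, and it finishes at 90 + 23 = minute 113.

113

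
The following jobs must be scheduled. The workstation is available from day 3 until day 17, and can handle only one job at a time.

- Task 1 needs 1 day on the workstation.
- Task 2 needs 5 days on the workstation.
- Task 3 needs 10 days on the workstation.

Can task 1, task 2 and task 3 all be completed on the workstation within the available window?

No

The workstation window is 17 − 3 = 14 days.
Running back to back, the jobs need 1 + 5 + 10 = 16 days on the workstation.
Since 16 > 14, they cannot all fit.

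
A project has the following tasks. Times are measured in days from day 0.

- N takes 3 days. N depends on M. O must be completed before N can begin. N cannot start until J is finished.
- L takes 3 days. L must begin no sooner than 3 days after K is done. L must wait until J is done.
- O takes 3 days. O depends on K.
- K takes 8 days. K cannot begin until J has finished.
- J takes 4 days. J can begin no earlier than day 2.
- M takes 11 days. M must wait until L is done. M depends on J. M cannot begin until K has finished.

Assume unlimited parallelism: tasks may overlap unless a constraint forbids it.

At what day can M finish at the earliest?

31

J waits on its own release at day 2, so it starts at day 2 and finishes at 2 + 4 = day 6.
K cannot begin until J (finishes day 6). It runs from day 6 to 6 + 8 = day 14.
L needs all of K (finishes day 14, plus 3-day gap → day 17); J (finishes day 6). That puts its earliest start at day 17; it finishes at 17 + 3 = day 20.
For M: L (finishes day 20); J (finishes day 6); K (finishes day 14). Taking the maximum gives a start of day 20, and it finishes at 20 + 11 = day 31.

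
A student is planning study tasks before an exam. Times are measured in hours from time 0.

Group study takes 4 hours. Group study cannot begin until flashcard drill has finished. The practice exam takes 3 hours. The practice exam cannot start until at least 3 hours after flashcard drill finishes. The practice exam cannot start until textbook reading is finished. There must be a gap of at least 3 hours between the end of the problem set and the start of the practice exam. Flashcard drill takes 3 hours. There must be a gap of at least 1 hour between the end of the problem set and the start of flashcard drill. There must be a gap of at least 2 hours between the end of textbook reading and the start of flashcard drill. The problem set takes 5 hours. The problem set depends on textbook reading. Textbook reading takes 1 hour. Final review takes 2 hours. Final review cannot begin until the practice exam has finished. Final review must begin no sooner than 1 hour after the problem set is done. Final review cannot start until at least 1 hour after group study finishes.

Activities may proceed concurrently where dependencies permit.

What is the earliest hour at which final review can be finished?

Textbook reading has no prerequisites, so it starts at hour 0 and finishes at hour 1.
The problem set waits on textbook reading (finishes hour 1), so it starts at hour 1 and finishes at 1 + 5 = hour 6.
Flashcard drill needs all of the problem set (finishes hour 6, plus 1-hour gap → hour 7); textbook reading (finishes hour 1, plus 2-hour gap → hour 3). That puts its earliest start at hour 7; it finishes at 7 + 3 = hour 10.
After flashcard drill (finishes hour 10), group study can start at hour 10 and finishes at hour 14.
The practice exam has to wait for flashcard drill (finishes hour 10, plus 3-hour gap → hour 13); textbook reading (finishes hour 1); the problem set (finishes hour 6, plus 3-hour gap → hour 9). The latest of these is hour 13, so the practice exam runs hour 13 to 13 + 3 = hour 16.
Final review has to wait for the practice exam (finishes hour 16); the problem set (finishes hour 6, plus 1-hour gap → hour 7); group study (finishes hour 14, plus 1-hour gap → hour 15). The latest of these is hour 16, so final review runs hour 16 to 16 + 2 = hour 18.

18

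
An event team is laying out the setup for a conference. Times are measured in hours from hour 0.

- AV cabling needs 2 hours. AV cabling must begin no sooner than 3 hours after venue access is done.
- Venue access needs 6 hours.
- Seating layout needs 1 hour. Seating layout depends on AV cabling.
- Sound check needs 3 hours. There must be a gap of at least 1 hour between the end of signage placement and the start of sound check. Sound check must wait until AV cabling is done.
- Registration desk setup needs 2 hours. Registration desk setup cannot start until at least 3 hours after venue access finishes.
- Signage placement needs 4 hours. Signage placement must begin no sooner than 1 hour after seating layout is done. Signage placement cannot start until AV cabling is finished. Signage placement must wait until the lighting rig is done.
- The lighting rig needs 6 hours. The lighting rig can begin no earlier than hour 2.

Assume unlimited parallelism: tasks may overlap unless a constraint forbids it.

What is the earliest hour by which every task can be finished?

After its own release at hour 2, the lighting rig can start at hour 2 and finishes at hour 8.
Nothing blocks venue access, so it runs from hour 0 to hour 6.
Registration desk setup waits on venue access (finishes hour 6, plus 3-hour gap → hour 9), so it starts at hour 9 and finishes at 9 + 2 = hour 11.
After venue access (finishes hour 6, plus 3-hour gap → hour 9), AV cabling can start at hour 9 and finishes at hour 11.
After AV cabling (finishes hour 11), seating layout can start at hour 11 and finishes at hour 12.
Signage placement has to wait for seating layout (finishes hour 12, plus 1-hour gap → hour 13); AV cabling (finishes hour 11); the lighting rig (finishes hour 8). The latest of these is hour 13, so signage placement runs hour 13 to 13 + 4 = hour 17.
Sound check has to wait for signage placement (finishes hour 17, plus 1-hour gap → hour 18); AV cabling (finishes hour 11). The latest of these is hour 18, so sound check runs hour 18 to 18 + 3 = hour 21.
All tasks are finished once the last one completes. Finish times: Venue access at 6, The lighting rig at 8, AV cabling at 11, Seating layout at 12, Registration desk setup at 11, Signage placement at 17, Sound check at 21. The latest is hour 21.

21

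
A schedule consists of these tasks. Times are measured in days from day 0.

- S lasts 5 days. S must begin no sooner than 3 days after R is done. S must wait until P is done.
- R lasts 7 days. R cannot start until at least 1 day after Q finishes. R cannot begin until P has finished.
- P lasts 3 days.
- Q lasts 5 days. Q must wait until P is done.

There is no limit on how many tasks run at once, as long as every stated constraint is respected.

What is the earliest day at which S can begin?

P can start immediately at day 0; it finishes at day 3.
After P (finishes day 3), Q can start at day 3 and finishes at day 8.
R cannot start until Q (finishes day 8, plus 1-day gap → day 9); P (finishes day 3). The controlling bound is day 9, so R finishes at 9 + 7 = day 16.
S waits on R (finishes day 16, plus 3-day gap → day 19); P (finishes day 3). The latest of these is day 19, which is the earliest S can start.

19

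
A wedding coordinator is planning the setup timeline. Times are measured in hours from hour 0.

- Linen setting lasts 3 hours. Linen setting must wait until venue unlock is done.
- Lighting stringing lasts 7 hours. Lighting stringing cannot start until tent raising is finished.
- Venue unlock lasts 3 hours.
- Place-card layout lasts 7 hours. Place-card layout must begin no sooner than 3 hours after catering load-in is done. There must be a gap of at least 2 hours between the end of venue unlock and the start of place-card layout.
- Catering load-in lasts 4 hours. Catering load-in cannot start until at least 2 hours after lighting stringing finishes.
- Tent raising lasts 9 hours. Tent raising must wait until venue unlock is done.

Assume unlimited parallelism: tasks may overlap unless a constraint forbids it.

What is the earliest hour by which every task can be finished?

Venue unlock has no prerequisites, so it starts at hour 0 and finishes at hour 3.
Linen setting cannot begin until venue unlock (finishes hour 3). It runs from hour 3 to 3 + 3 = hour 6.
Tent raising waits on venue unlock (finishes hour 3), so it starts at hour 3 and finishes at 3 + 9 = hour 12.
Lighting stringing waits on tent raising (finishes hour 12), so it starts at hour 12 and finishes at 12 + 7 = hour 19.
After lighting stringing (finishes hour 19, plus 2-hour gap → hour 21), catering load-in can start at hour 21 and finishes at hour 25.
Place-card layout needs all of catering load-in (finishes hour 25, plus 3-hour gap → hour 28); venue unlock (finishes hour 3, plus 2-hour gap → hour 5). That puts its earliest start at hour 28; it finishes at 28 + 7 = hour 35.
All tasks are finished once the last one completes. Finish times: Venue unlock at 3, Tent raising at 12, Linen setting at 6, Lighting stringing at 19, Catering load-in at 25, Place-card layout at 35. The latest is hour 35.

35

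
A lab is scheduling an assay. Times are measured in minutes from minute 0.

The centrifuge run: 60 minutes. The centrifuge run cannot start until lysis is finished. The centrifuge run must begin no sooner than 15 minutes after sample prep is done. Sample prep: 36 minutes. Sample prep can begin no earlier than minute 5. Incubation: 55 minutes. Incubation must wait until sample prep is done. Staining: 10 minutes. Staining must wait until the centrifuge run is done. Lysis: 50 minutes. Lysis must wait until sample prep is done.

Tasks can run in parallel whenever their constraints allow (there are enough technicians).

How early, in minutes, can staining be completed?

161

Sample prep waits on its own release at minute 5, so it starts at minute 5 and finishes at 5 + 36 = minute 41.
Lysis cannot begin until sample prep (finishes minute 41). It runs from minute 41 to 41 + 50 = minute 91.
The centrifuge run cannot start until lysis (finishes minute 91); sample prep (finishes minute 41, plus 15-minute gap → minute 56). The controlling bound is minute 91, so the centrifuge run finishes at 91 + 60 = minute 151.
After the centrifuge run (finishes minute 151), staining can start at minute 151 and finishes at minute 161.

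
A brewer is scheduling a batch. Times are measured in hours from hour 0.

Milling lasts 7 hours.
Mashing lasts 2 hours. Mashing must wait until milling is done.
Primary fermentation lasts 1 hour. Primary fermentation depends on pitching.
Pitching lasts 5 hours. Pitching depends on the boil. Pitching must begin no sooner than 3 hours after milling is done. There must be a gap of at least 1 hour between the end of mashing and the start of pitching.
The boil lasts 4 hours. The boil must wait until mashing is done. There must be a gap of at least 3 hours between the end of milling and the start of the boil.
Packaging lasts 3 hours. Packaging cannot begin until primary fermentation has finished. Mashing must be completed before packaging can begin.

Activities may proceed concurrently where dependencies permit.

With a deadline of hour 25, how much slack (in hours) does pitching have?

2

Milling has no prerequisites, so it starts at hour 0 and finishes at hour 7.
After milling (finishes hour 7), mashing can start at hour 7 and finishes at hour 9.
For the boil: mashing (finishes hour 9); milling (finishes hour 7, plus 3-hour gap → hour 10). Taking the maximum gives a start of hour 10, and it finishes at 10 + 4 = hour 14.
Pitching has to wait for the boil (finishes hour 14); milling (finishes hour 7, plus 3-hour gap → hour 10); mashing (finishes hour 9, plus 1-hour gap → hour 10). The latest of these is hour 14, so pitching runs hour 14 to 14 + 5 = hour 19.

Working backward from the deadline:
Packaging has no dependents, so it just needs to finish by hour 25. Starting by 25 − 3 = hour 22 achieves that.
Primary fermentation has to be done before packaging (must start by hour 22). That means finishing by hour 22, i.e. starting by 22 − 1 = hour 21.
Pitching feeds into primary fermentation (must start by hour 21); so pitching must finish by hour 21 and therefore start by hour 16.
So pitching can start as early as hour 14 and as late as hour 16, giving 16 − 14 = 2 hours of slack.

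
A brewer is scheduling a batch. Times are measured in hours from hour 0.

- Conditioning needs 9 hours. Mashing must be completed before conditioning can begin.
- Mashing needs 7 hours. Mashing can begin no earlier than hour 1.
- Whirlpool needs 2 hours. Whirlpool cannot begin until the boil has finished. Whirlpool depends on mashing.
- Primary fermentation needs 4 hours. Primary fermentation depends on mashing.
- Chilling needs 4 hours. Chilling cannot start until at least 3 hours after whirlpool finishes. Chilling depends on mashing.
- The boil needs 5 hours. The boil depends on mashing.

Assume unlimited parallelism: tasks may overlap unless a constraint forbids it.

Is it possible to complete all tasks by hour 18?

No

After its own release at hour 1, mashing can start at hour 1 and finishes at hour 8.
After mashing (finishes hour 8), conditioning can start at hour 8 and finishes at hour 17.
Primary fermentation cannot begin until mashing (finishes hour 8). It runs from hour 8 to 8 + 4 = hour 12.
The boil waits on mashing (finishes hour 8), so it starts at hour 8 and finishes at 8 + 5 = hour 13.
Whirlpool needs all of the boil (finishes hour 13); mashing (finishes hour 8). That puts its earliest start at hour 13; it finishes at 13 + 2 = hour 15.
For chilling: whirlpool (finishes hour 15, plus 3-hour gap → hour 18); mashing (finishes hour 8). Taking the maximum gives a start of hour 18, and it finishes at 18 + 4 = hour 22.
The earliest everything can be done is hour 22, which is after the deadline of 18, so it is not possible.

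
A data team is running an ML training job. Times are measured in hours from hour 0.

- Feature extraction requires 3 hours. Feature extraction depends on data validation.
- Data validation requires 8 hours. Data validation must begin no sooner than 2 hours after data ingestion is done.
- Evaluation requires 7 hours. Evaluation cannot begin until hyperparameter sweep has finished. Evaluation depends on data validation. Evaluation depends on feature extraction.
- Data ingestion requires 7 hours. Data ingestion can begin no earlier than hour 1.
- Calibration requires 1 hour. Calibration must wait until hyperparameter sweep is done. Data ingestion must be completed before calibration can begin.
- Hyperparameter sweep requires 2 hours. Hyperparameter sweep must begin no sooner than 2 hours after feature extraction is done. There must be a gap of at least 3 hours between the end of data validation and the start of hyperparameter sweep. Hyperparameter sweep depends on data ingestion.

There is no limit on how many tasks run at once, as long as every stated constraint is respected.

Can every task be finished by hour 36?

Yes

After its own release at hour 1, data ingestion can start at hour 1 and finishes at hour 8.
Data validation waits on data ingestion (finishes hour 8, plus 2-hour gap → hour 10), so it starts at hour 10 and finishes at 10 + 8 = hour 18.
Feature extraction cannot begin until data validation (finishes hour 18). It runs from hour 18 to 18 + 3 = hour 21.
Hyperparameter sweep cannot start until feature extraction (finishes hour 21, plus 2-hour gap → hour 23); data validation (finishes hour 18, plus 3-hour gap → hour 21); data ingestion (finishes hour 8). The controlling bound is hour 23, so hyperparameter sweep finishes at 23 + 2 = hour 25.
Calibration cannot start until hyperparameter sweep (finishes hour 25); data ingestion (finishes hour 8). The controlling bound is hour 25, so calibration finishes at 25 + 1 = hour 26.
Evaluation needs all of hyperparameter sweep (finishes hour 25); data validation (finishes hour 18); feature extraction (finishes hour 21). That puts its earliest start at hour 25; it finishes at 25 + 7 = hour 32.
Every task is finished by hour 32, which is no later than the deadline of 36, so the schedule is feasible.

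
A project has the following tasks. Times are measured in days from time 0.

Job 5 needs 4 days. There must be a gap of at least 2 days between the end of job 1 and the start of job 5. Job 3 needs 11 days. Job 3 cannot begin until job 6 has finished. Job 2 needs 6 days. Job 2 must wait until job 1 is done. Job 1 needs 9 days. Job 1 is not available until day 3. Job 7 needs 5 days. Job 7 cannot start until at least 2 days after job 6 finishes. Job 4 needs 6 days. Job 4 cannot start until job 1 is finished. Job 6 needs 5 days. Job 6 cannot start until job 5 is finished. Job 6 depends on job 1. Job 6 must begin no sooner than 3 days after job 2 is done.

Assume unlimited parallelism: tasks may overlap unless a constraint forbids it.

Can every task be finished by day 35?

After its own release at day 3, job 1 can start at day 3 and finishes at day 12.
After job 1 (finishes day 12, plus 2-day gap → day 14), job 5 can start at day 14 and finishes at day 18.
Job 4 cannot begin until job 1 (finishes day 12). It runs from day 12 to 12 + 6 = day 18.
Job 2 waits on job 1 (finishes day 12), so it starts at day 12 and finishes at 12 + 6 = day 18.
Job 6 cannot start until job 5 (finishes day 18); job 1 (finishes day 12); job 2 (finishes day 18, plus 3-day gap → day 21). The controlling bound is day 21, so job 6 finishes at 21 + 5 = day 26.
Job 7 waits on job 6 (finishes day 26, plus 2-day gap → day 28), so it starts at day 28 and finishes at 28 + 5 = day 33.
Job 3 cannot begin until job 6 (finishes day 26). It runs from day 26 to 26 + 11 = day 37.
The earliest everything can be done is day 37, which is after the deadline of 35, so it is not possible.

No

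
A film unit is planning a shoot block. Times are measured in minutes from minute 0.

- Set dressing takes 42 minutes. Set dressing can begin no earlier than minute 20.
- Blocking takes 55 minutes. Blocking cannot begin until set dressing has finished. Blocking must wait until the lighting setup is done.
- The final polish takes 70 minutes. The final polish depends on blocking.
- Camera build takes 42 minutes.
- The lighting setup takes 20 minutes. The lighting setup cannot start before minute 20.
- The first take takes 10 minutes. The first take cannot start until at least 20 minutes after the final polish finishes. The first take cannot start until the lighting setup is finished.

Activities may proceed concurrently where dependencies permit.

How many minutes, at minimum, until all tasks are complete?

217

Camera build can start immediately at minute 0; it finishes at minute 42.
After its own release at minute 20, the lighting setup can start at minute 20 and finishes at minute 40.
Set dressing waits on its own release at minute 20, so it starts at minute 20 and finishes at 20 + 42 = minute 62.
Blocking has to wait for set dressing (finishes minute 62); the lighting setup (finishes minute 40). The latest of these is minute 62, so blocking runs minute 62 to 62 + 55 = minute 117.
The final polish cannot begin until blocking (finishes minute 117). It runs from minute 117 to 117 + 70 = minute 187.
The first take needs all of the final polish (finishes minute 187, plus 20-minute gap → minute 207); the lighting setup (finishes minute 40). That puts its earliest start at minute 207; it finishes at 207 + 10 = minute 217.
All tasks are finished once the last one completes. Finish times: Set dressing at 62, The lighting setup at 40, Camera build at 42, Blocking at 117, The final polish at 187, The first take at 217. The latest is minute 217.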